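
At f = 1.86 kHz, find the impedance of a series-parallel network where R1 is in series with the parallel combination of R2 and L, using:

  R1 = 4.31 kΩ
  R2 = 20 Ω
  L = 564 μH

Step 1 — Angular frequency: ω = 2π·f = 2π·1860 = 1.169e+04 rad/s.
Step 2 — Component impedances:
  R1: Z = R = 4310 Ω
  R2: Z = R = 20 Ω
  L: Z = jωL = j·1.169e+04·0.000564 = 0 + j6.591 Ω
Step 3 — Parallel branch: R2 || L = 1/(1/R2 + 1/L) = 1.959 + j5.946 Ω.
Step 4 — Series with R1: Z_total = R1 + (R2 || L) = 4312 + j5.946 Ω = 4312∠0.1° Ω.

Z = 4312 + j5.946 Ω = 4312∠0.1° Ω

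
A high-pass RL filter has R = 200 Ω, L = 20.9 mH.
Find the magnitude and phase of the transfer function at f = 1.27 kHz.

Step 1 — Angular frequency: ω = 2π·1270 = 7980 rad/s.
Step 2 — Transfer function: H(jω) = jωL/(R + jωL).
Step 3 — Numerator jωL = j·166.8; denominator R + jωL = 200 + j166.8.
Step 4 — H = 0.4101 + j0.4919.
Step 5 — Magnitude: |H| = 0.6404 (-3.9 dB); phase: φ = 50.2°.

|H| = 0.6404 (-3.9 dB), φ = 50.2°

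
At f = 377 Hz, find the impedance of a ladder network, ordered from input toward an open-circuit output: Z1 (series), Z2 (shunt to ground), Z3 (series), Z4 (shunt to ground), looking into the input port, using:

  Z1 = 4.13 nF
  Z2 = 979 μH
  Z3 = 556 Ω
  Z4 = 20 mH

Step 1 — Angular frequency: ω = 2π·f = 2π·377 = 2369 rad/s.
Step 2 — Component impedances:
  Z1: Z = 1/(jωC) = -j/(ω·C) = 0 - j1.022e+05 Ω
  Z2: Z = jωL = j·2369·0.000979 = 0 + j2.319 Ω
  Z3: Z = R = 556 Ω
  Z4: Z = jωL = j·2369·0.02 = 0 + j47.38 Ω
Step 3 — Ladder network (open output): work backward from the far end, alternating series and parallel combinations. Z_in = 0.009596 - j1.022e+05 Ω = 1.022e+05∠-90.0° Ω.

Z = 0.009596 - j1.022e+05 Ω = 1.022e+05∠-90.0° Ω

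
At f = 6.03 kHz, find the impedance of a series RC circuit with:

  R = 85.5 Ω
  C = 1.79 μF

Step 1 — Angular frequency: ω = 2π·f = 2π·6030 = 3.789e+04 rad/s.
Step 2 — Component impedances:
  R: Z = R = 85.5 Ω
  C: Z = 1/(jωC) = -j/(ω·C) = 0 - j14.75 Ω
Step 3 — Series combination: Z_total = R + C = 85.5 - j14.75 Ω = 86.76∠-9.8° Ω.

Z = 85.5 - j14.75 Ω = 86.76∠-9.8° Ω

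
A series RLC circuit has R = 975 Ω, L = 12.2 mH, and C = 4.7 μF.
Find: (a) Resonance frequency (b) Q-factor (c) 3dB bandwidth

Step 1 — Resonance: ω₀ = 1/√(LC) = 1/√(0.0122·4.7e-06) = 4176 rad/s.
Step 2 — f₀ = ω₀/(2π) = 664.6 Hz.
Step 3 — Series Q: Q = ω₀L/R = 4176·0.0122/975 = 0.05225.
Step 4 — Bandwidth: Δω = ω₀/Q = 7.992e+04 rad/s; BW = Δω/(2π) = 1.272e+04 Hz.

(a) f₀ = 664.6 Hz  (b) Q = 0.05225  (c) BW = 1.272e+04 Hz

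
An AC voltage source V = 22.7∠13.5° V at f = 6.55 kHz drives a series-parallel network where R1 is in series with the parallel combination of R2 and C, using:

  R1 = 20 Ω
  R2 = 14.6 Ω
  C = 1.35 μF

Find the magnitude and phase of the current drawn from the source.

Step 1 — Angular frequency: ω = 2π·f = 2π·6550 = 4.115e+04 rad/s.
Step 2 — Component impedances:
  R1: Z = R = 20 Ω
  R2: Z = R = 14.6 Ω
  C: Z = 1/(jωC) = -j/(ω·C) = 0 - j18 Ω
Step 3 — Parallel branch: R2 || C = 1/(1/R2 + 1/C) = 8.806 - j7.143 Ω.
Step 4 — Series with R1: Z_total = R1 + (R2 || C) = 28.81 - j7.143 Ω = 29.68∠-13.9° Ω.
Step 5 — Source phasor: V = 22.7∠13.5° V = 22.07 + j5.299 V.
Step 6 — Ohm's law: I = V / Z_total = (22.07 + j5.299) / (28.81 - j7.143) = 0.6789 + j0.3523 A.
Step 7 — Convert to polar: |I| = 0.7649 A, ∠I = 27.4°.

I = 0.7649∠27.4° A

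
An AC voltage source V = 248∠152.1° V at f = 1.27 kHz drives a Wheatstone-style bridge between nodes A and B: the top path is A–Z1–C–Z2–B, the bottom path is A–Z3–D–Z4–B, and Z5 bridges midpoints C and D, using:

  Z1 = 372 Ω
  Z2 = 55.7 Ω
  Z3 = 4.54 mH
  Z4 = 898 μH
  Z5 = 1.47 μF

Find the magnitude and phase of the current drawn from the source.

Step 1 — Angular frequency: ω = 2π·f = 2π·1270 = 7980 rad/s.
Step 2 — Component impedances:
  Z1: Z = R = 372 Ω
  Z2: Z = R = 55.7 Ω
  Z3: Z = jωL = j·7980·0.00454 = 0 + j36.23 Ω
  Z4: Z = jωL = j·7980·0.000898 = 0 + j7.166 Ω
  Z5: Z = 1/(jωC) = -j/(ω·C) = 0 - j85.25 Ω
Step 3 — Bridge requires nodal analysis (the Z5 bridge couples midpoints C and D, so the two paths cannot be reduced to a simple series/parallel combination). Setting node B to ground and injecting 1 A at node A, the 3-node admittance system at A, C, D solves to V_A = Z_AB = 4.374 + j42.97 Ω = 43.19∠84.2° Ω.
Step 4 — Source phasor: V = 248∠152.1° V = -219.2 + j116 V.
Step 5 — Ohm's law: I = V / Z_total = (-219.2 + j116) / (4.374 + j42.97) = 2.159 + j5.321 A.
Step 6 — Convert to polar: |I| = 5.742 A, ∠I = 67.9°.

I = 5.742∠67.9° A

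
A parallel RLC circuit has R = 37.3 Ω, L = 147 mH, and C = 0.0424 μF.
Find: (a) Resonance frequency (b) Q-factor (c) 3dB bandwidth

Step 1 — Resonance: ω₀ = 1/√(LC) = 1/√(0.147·4.24e-08) = 1.267e+04 rad/s.
Step 2 — f₀ = ω₀/(2π) = 2016 Hz.
Step 3 — Parallel Q: Q = R/(ω₀L) = 37.3/(1.267e+04·0.147) = 0.02003.
Step 4 — Bandwidth: Δω = ω₀/Q = 6.323e+05 rad/s; BW = Δω/(2π) = 1.006e+05 Hz.

(a) f₀ = 2016 Hz  (b) Q = 0.02003  (c) BW = 1.006e+05 Hz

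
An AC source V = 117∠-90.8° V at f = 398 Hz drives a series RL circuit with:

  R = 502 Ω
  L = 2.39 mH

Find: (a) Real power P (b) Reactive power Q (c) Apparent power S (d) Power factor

Step 1 — Angular frequency: ω = 2π·f = 2π·398 = 2501 rad/s.
Step 2 — Component impedances:
  R: Z = R = 502 Ω
  L: Z = jωL = j·2501·0.00239 = 0 + j5.977 Ω
Step 3 — Series combination: Z_total = R + L = 502 + j5.977 Ω = 502∠0.7° Ω.
Step 4 — Source phasor: V = 117∠-90.8° V = -1.634 - j117 V.
Step 5 — Current: I = V / Z = -0.006028 - j0.233 A = 0.2331∠-91.5° A.
Step 6 — Complex power: S = V·I* = 27.27 + j0.3246 VA.
Step 7 — Real power: P = Re(S) = 27.27 W.
Step 8 — Reactive power: Q = Im(S) = 0.3246 VAR.
Step 9 — Apparent power: |S| = 27.27 VA.
Step 10 — Power factor: PF = P/|S| = 0.9999 (lagging).

(a) P = 27.27 W  (b) Q = 0.3246 VAR  (c) S = 27.27 VA  (d) PF = 0.9999 (lagging)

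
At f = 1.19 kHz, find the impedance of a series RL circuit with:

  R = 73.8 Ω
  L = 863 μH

Step 1 — Angular frequency: ω = 2π·f = 2π·1190 = 7477 rad/s.
Step 2 — Component impedances:
  R: Z = R = 73.8 Ω
  L: Z = jωL = j·7477·0.000863 = 0 + j6.453 Ω
Step 3 — Series combination: Z_total = R + L = 73.8 + j6.453 Ω = 74.08∠5.0° Ω.

Z = 73.8 + j6.453 Ω = 74.08∠5.0° Ω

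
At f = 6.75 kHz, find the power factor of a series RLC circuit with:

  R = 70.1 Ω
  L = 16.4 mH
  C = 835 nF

Step 1 — Angular frequency: ω = 2π·f = 2π·6750 = 4.241e+04 rad/s.
Step 2 — Component impedances:
  R: Z = R = 70.1 Ω
  L: Z = jωL = j·4.241e+04·0.0164 = 0 + j695.5 Ω
  C: Z = 1/(jωC) = -j/(ω·C) = 0 - j28.24 Ω
Step 3 — Series combination: Z_total = R + L + C = 70.1 + j667.3 Ω = 671∠84.0° Ω.
Step 4 — Power factor: PF = cos(φ) = Re(Z)/|Z| = 70.1/671 = 0.1045.
Step 5 — Type: Im(Z) = 667.3 ⇒ lagging (phase φ = 84.0°).

PF = 0.1045 (lagging, φ = 84.0°)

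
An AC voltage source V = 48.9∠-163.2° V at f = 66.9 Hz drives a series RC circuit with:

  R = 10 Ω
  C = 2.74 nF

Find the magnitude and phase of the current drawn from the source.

Step 1 — Angular frequency: ω = 2π·f = 2π·66.9 = 420.3 rad/s.
Step 2 — Component impedances:
  R: Z = R = 10 Ω
  C: Z = 1/(jωC) = -j/(ω·C) = 0 - j8.682e+05 Ω
Step 3 — Series combination: Z_total = R + C = 10 - j8.682e+05 Ω = 8.682e+05∠-90.0° Ω.
Step 4 — Source phasor: V = 48.9∠-163.2° V = -46.81 - j14.13 V.
Step 5 — Ohm's law: I = V / Z_total = (-46.81 - j14.13) / (10 - j8.682e+05) = 1.628e-05 - j5.392e-05 A.
Step 6 — Convert to polar: |I| = 5.632e-05 A, ∠I = -73.2°.

I = 5.632e-05∠-73.2° A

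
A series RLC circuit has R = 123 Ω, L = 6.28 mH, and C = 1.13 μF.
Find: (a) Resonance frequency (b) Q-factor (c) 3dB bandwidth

Step 1 — Resonance: ω₀ = 1/√(LC) = 1/√(0.00628·1.13e-06) = 1.187e+04 rad/s.
Step 2 — f₀ = ω₀/(2π) = 1889 Hz.
Step 3 — Series Q: Q = ω₀L/R = 1.187e+04·0.00628/123 = 0.6061.
Step 4 — Bandwidth: Δω = ω₀/Q = 1.959e+04 rad/s; BW = Δω/(2π) = 3117 Hz.

(a) f₀ = 1889 Hz  (b) Q = 0.6061  (c) BW = 3117 Hz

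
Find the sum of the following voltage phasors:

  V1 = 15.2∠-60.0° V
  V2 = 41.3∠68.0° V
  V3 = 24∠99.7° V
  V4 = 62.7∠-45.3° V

Step 1 — Convert each phasor to rectangular form:
  V1 = 15.2·(cos(-60.0°) + j·sin(-60.0°)) = 7.6 - j13.16 V
  V2 = 41.3·(cos(68.0°) + j·sin(68.0°)) = 15.47 + j38.29 V
  V3 = 24·(cos(99.7°) + j·sin(99.7°)) = -4.044 + j23.66 V
  V4 = 62.7·(cos(-45.3°) + j·sin(-45.3°)) = 44.1 - j44.57 V
Step 2 — Sum components: V_total = 63.13 + j4.219 V.
Step 3 — Convert to polar: |V_total| = 63.27 V, ∠V_total = 3.8°.

V_total = 63.27∠3.8° V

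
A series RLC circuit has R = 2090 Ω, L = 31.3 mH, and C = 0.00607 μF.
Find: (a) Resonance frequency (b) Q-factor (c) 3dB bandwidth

Step 1 — Resonance: ω₀ = 1/√(LC) = 1/√(0.0313·6.07e-09) = 7.255e+04 rad/s.
Step 2 — f₀ = ω₀/(2π) = 1.155e+04 Hz.
Step 3 — Series Q: Q = ω₀L/R = 7.255e+04·0.0313/2090 = 1.087.
Step 4 — Bandwidth: Δω = ω₀/Q = 6.677e+04 rad/s; BW = Δω/(2π) = 1.063e+04 Hz.

(a) f₀ = 1.155e+04 Hz  (b) Q = 1.087  (c) BW = 1.063e+04 Hz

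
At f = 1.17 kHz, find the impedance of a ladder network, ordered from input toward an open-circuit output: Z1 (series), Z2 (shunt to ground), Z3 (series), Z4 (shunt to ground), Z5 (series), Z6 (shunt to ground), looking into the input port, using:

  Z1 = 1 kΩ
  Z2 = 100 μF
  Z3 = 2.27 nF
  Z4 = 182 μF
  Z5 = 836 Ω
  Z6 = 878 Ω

Step 1 — Angular frequency: ω = 2π·f = 2π·1170 = 7351 rad/s.
Step 2 — Component impedances:
  Z1: Z = R = 1000 Ω
  Z2: Z = 1/(jωC) = -j/(ω·C) = 0 - j1.36 Ω
  Z3: Z = 1/(jωC) = -j/(ω·C) = 0 - j5.993e+04 Ω
  Z4: Z = 1/(jωC) = -j/(ω·C) = 0 - j0.7474 Ω
  Z5: Z = R = 836 Ω
  Z6: Z = R = 878 Ω
Step 3 — Ladder network (open output): work backward from the far end, alternating series and parallel combinations. Z_in = 1000 - j1.36 Ω = 1000∠-0.1° Ω.

Z = 1000 - j1.36 Ω = 1000∠-0.1° Ω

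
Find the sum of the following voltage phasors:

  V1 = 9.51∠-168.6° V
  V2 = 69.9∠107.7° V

Step 1 — Convert each phasor to rectangular form:
  V1 = 9.51·(cos(-168.6°) + j·sin(-168.6°)) = -9.322 - j1.88 V
  V2 = 69.9·(cos(107.7°) + j·sin(107.7°)) = -21.25 + j66.59 V
Step 2 — Sum components: V_total = -30.57 + j64.71 V.
Step 3 — Convert to polar: |V_total| = 71.57 V, ∠V_total = 115.3°.

V_total = 71.57∠115.3° V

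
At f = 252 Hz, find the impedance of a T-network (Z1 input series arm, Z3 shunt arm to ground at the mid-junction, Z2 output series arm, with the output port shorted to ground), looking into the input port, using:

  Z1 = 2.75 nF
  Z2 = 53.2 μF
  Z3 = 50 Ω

Step 1 — Angular frequency: ω = 2π·f = 2π·252 = 1583 rad/s.
Step 2 — Component impedances:
  Z1: Z = 1/(jωC) = -j/(ω·C) = 0 - j2.297e+05 Ω
  Z2: Z = 1/(jωC) = -j/(ω·C) = 0 - j11.87 Ω
  Z3: Z = R = 50 Ω
Step 3 — With the output port shorted to ground, the output series arm Z2 runs from the junction to ground; the shunt arm Z3 also runs from the junction to ground. They appear in parallel: Z3 || Z2 = 2.668 - j11.24 Ω.
Step 4 — Series with input arm Z1: Z_in = Z1 + (Z3 || Z2) = 2.668 - j2.297e+05 Ω = 2.297e+05∠-90.0° Ω.

Z = 2.668 - j2.297e+05 Ω = 2.297e+05∠-90.0° Ω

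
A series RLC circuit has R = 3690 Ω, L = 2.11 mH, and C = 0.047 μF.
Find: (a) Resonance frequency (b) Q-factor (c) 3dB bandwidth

Step 1 — Resonance: ω₀ = 1/√(LC) = 1/√(0.00211·4.7e-08) = 1.004e+05 rad/s.
Step 2 — f₀ = ω₀/(2π) = 1.598e+04 Hz.
Step 3 — Series Q: Q = ω₀L/R = 1.004e+05·0.00211/3690 = 0.05742.
Step 4 — Bandwidth: Δω = ω₀/Q = 1.749e+06 rad/s; BW = Δω/(2π) = 2.783e+05 Hz.

(a) f₀ = 1.598e+04 Hz  (b) Q = 0.05742  (c) BW = 2.783e+05 Hz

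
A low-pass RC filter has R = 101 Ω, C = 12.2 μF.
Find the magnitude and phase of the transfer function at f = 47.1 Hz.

Step 1 — Angular frequency: ω = 2π·47.1 = 295.9 rad/s.
Step 2 — Transfer function: H(jω) = 1/(1 + jωRC).
Step 3 — Denominator: 1 + jωRC = 1 + j·295.9·101·1.22e-05 = 1 + j0.3647.
Step 4 — H = 0.8826 - j0.3219.
Step 5 — Magnitude: |H| = 0.9395 (-0.5 dB); phase: φ = -20.0°.

|H| = 0.9395 (-0.5 dB), φ = -20.0°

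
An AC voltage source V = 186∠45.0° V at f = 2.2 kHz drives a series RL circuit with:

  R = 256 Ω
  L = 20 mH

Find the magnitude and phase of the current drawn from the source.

Step 1 — Angular frequency: ω = 2π·f = 2π·2200 = 1.382e+04 rad/s.
Step 2 — Component impedances:
  R: Z = R = 256 Ω
  L: Z = jωL = j·1.382e+04·0.02 = 0 + j276.5 Ω
Step 3 — Series combination: Z_total = R + L = 256 + j276.5 Ω = 376.8∠47.2° Ω.
Step 4 — Source phasor: V = 186∠45.0° V = 131.5 + j131.5 V.
Step 5 — Ohm's law: I = V / Z_total = (131.5 + j131.5) / (256 + j276.5) = 0.4933 - j0.01895 A.
Step 6 — Convert to polar: |I| = 0.4937 A, ∠I = -2.2°.

I = 0.4937∠-2.2° A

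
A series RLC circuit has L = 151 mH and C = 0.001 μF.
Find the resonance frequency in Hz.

Step 1 — Resonance condition Im(Z)=0 gives ω₀ = 1/√(LC).
Step 2 — ω₀ = 1/√(0.151·1e-09) = 8.138e+04 rad/s.
Step 3 — f₀ = ω₀/(2π) = 1.295e+04 Hz.

f₀ = 1.295e+04 Hz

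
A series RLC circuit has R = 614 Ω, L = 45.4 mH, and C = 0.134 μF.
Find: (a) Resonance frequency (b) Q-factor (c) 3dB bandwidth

Step 1 — Resonance: ω₀ = 1/√(LC) = 1/√(0.0454·1.34e-07) = 1.282e+04 rad/s.
Step 2 — f₀ = ω₀/(2π) = 2041 Hz.
Step 3 — Series Q: Q = ω₀L/R = 1.282e+04·0.0454/614 = 0.948.
Step 4 — Bandwidth: Δω = ω₀/Q = 1.352e+04 rad/s; BW = Δω/(2π) = 2152 Hz.

(a) f₀ = 2041 Hz  (b) Q = 0.948  (c) BW = 2152 Hz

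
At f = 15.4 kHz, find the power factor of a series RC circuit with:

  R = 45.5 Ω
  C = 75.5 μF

Step 1 — Angular frequency: ω = 2π·f = 2π·1.54e+04 = 9.676e+04 rad/s.
Step 2 — Component impedances:
  R: Z = R = 45.5 Ω
  C: Z = 1/(jωC) = -j/(ω·C) = 0 - j0.1369 Ω
Step 3 — Series combination: Z_total = R + C = 45.5 - j0.1369 Ω = 45.5∠-0.2° Ω.
Step 4 — Power factor: PF = cos(φ) = Re(Z)/|Z| = 45.5/45.5 = 1.
Step 5 — Type: Im(Z) = -0.1369 ⇒ leading (phase φ = -0.2°).

PF = 1 (leading, φ = -0.2°)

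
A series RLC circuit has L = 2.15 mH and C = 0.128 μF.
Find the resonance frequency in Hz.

Step 1 — Resonance condition Im(Z)=0 gives ω₀ = 1/√(LC).
Step 2 — ω₀ = 1/√(0.00215·1.28e-07) = 6.028e+04 rad/s.
Step 3 — f₀ = ω₀/(2π) = 9594 Hz.

f₀ = 9594 Hz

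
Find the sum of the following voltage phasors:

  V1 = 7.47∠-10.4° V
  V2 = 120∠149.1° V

Step 1 — Convert each phasor to rectangular form:
  V1 = 7.47·(cos(-10.4°) + j·sin(-10.4°)) = 7.347 - j1.348 V
  V2 = 120·(cos(149.1°) + j·sin(149.1°)) = -103 + j61.62 V
Step 2 — Sum components: V_total = -95.62 + j60.28 V.
Step 3 — Convert to polar: |V_total| = 113 V, ∠V_total = 147.8°.

V_total = 113∠147.8° V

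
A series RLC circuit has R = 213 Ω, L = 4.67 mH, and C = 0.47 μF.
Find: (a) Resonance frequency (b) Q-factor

Step 1 — Resonance condition Im(Z)=0 gives ω₀ = 1/√(LC).
Step 2 — ω₀ = 1/√(0.00467·4.7e-07) = 2.134e+04 rad/s.
Step 3 — f₀ = ω₀/(2π) = 3397 Hz.
Step 4 — Series Q: Q = ω₀L/R = 2.134e+04·0.00467/213 = 0.468.

(a) f₀ = 3397 Hz  (b) Q = 0.468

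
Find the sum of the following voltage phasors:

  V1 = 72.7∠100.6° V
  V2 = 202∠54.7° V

Step 1 — Convert each phasor to rectangular form:
  V1 = 72.7·(cos(100.6°) + j·sin(100.6°)) = -13.37 + j71.46 V
  V2 = 202·(cos(54.7°) + j·sin(54.7°)) = 116.7 + j164.9 V
Step 2 — Sum components: V_total = 103.4 + j236.3 V.
Step 3 — Convert to polar: |V_total| = 257.9 V, ∠V_total = 66.4°.

V_total = 257.9∠66.4° V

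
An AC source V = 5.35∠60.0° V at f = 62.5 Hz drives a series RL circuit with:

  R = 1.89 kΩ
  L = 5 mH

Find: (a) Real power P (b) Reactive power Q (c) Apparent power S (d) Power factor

Step 1 — Angular frequency: ω = 2π·f = 2π·62.5 = 392.7 rad/s.
Step 2 — Component impedances:
  R: Z = R = 1890 Ω
  L: Z = jωL = j·392.7·0.005 = 0 + j1.963 Ω
Step 3 — Series combination: Z_total = R + L = 1890 + j1.963 Ω = 1890∠0.1° Ω.
Step 4 — Source phasor: V = 5.35∠60.0° V = 2.675 + j4.633 V.
Step 5 — Current: I = V / Z = 0.001418 + j0.00245 A = 0.002831∠59.9° A.
Step 6 — Complex power: S = V·I* = 0.01514 + j1.573e-05 VA.
Step 7 — Real power: P = Re(S) = 0.01514 W.
Step 8 — Reactive power: Q = Im(S) = 1.573e-05 VAR.
Step 9 — Apparent power: |S| = 0.01514 VA.
Step 10 — Power factor: PF = P/|S| = 1 (lagging).

(a) P = 0.01514 W  (b) Q = 1.573e-05 VAR  (c) S = 0.01514 VA  (d) PF = 1 (lagging)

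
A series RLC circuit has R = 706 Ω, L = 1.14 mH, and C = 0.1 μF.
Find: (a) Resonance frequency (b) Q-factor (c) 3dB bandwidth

Step 1 — Resonance: ω₀ = 1/√(LC) = 1/√(0.00114·1e-07) = 9.366e+04 rad/s.
Step 2 — f₀ = ω₀/(2π) = 1.491e+04 Hz.
Step 3 — Series Q: Q = ω₀L/R = 9.366e+04·0.00114/706 = 0.1512.
Step 4 — Bandwidth: Δω = ω₀/Q = 6.193e+05 rad/s; BW = Δω/(2π) = 9.856e+04 Hz.

(a) f₀ = 1.491e+04 Hz  (b) Q = 0.1512  (c) BW = 9.856e+04 Hz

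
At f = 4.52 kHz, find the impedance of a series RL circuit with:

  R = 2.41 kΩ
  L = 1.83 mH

Step 1 — Angular frequency: ω = 2π·f = 2π·4520 = 2.84e+04 rad/s.
Step 2 — Component impedances:
  R: Z = R = 2410 Ω
  L: Z = jωL = j·2.84e+04·0.00183 = 0 + j51.97 Ω
Step 3 — Series combination: Z_total = R + L = 2410 + j51.97 Ω = 2411∠1.2° Ω.

Z = 2410 + j51.97 Ω = 2411∠1.2° Ω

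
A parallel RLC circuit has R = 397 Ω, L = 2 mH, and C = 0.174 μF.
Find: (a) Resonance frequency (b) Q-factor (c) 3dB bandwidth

Step 1 — Resonance: ω₀ = 1/√(LC) = 1/√(0.002·1.74e-07) = 5.361e+04 rad/s.
Step 2 — f₀ = ω₀/(2π) = 8532 Hz.
Step 3 — Parallel Q: Q = R/(ω₀L) = 397/(5.361e+04·0.002) = 3.703.
Step 4 — Bandwidth: Δω = ω₀/Q = 1.448e+04 rad/s; BW = Δω/(2π) = 2304 Hz.

(a) f₀ = 8532 Hz  (b) Q = 3.703  (c) BW = 2304 Hz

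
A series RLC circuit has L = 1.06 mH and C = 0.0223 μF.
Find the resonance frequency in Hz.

Step 1 — Resonance condition Im(Z)=0 gives ω₀ = 1/√(LC).
Step 2 — ω₀ = 1/√(0.00106·2.23e-08) = 2.057e+05 rad/s.
Step 3 — f₀ = ω₀/(2π) = 3.274e+04 Hz.

f₀ = 3.274e+04 Hz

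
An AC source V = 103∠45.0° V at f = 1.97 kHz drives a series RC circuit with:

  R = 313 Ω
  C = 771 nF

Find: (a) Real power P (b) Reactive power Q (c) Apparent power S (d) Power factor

Step 1 — Angular frequency: ω = 2π·f = 2π·1970 = 1.238e+04 rad/s.
Step 2 — Component impedances:
  R: Z = R = 313 Ω
  C: Z = 1/(jωC) = -j/(ω·C) = 0 - j104.8 Ω
Step 3 — Series combination: Z_total = R + C = 313 - j104.8 Ω = 330.1∠-18.5° Ω.
Step 4 — Source phasor: V = 103∠45.0° V = 72.83 + j72.83 V.
Step 5 — Current: I = V / Z = 0.1392 + j0.2793 A = 0.3121∠63.5° A.
Step 6 — Complex power: S = V·I* = 30.48 - j10.2 VA.
Step 7 — Real power: P = Re(S) = 30.48 W.
Step 8 — Reactive power: Q = Im(S) = -10.2 VAR.
Step 9 — Apparent power: |S| = 32.14 VA.
Step 10 — Power factor: PF = P/|S| = 0.9483 (leading).

(a) P = 30.48 W  (b) Q = -10.2 VAR  (c) S = 32.14 VA  (d) PF = 0.9483 (leading)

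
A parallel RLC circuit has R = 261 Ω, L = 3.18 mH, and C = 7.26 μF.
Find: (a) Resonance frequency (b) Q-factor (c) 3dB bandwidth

Step 1 — Resonance: ω₀ = 1/√(LC) = 1/√(0.00318·7.26e-06) = 6581 rad/s.
Step 2 — f₀ = ω₀/(2π) = 1047 Hz.
Step 3 — Parallel Q: Q = R/(ω₀L) = 261/(6581·0.00318) = 12.47.
Step 4 — Bandwidth: Δω = ω₀/Q = 527.7 rad/s; BW = Δω/(2π) = 83.99 Hz.

(a) f₀ = 1047 Hz  (b) Q = 12.47  (c) BW = 83.99 Hz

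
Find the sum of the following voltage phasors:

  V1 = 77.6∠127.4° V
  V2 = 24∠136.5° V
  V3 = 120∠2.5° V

Step 1 — Convert each phasor to rectangular form:
  V1 = 77.6·(cos(127.4°) + j·sin(127.4°)) = -47.13 + j61.65 V
  V2 = 24·(cos(136.5°) + j·sin(136.5°)) = -17.41 + j16.52 V
  V3 = 120·(cos(2.5°) + j·sin(2.5°)) = 119.9 + j5.234 V
Step 2 — Sum components: V_total = 55.34 + j83.4 V.
Step 3 — Convert to polar: |V_total| = 100.1 V, ∠V_total = 56.4°.

V_total = 100.1∠56.4° V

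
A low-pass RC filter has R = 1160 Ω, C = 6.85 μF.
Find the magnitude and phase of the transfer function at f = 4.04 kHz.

Step 1 — Angular frequency: ω = 2π·4040 = 2.538e+04 rad/s.
Step 2 — Transfer function: H(jω) = 1/(1 + jωRC).
Step 3 — Denominator: 1 + jωRC = 1 + j·2.538e+04·1160·6.85e-06 = 1 + j201.7.
Step 4 — H = 2.458e-05 - j0.004958.
Step 5 — Magnitude: |H| = 0.004958 (-46.1 dB); phase: φ = -89.7°.

|H| = 0.004958 (-46.1 dB), φ = -89.7°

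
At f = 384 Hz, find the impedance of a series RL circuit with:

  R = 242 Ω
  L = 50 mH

Step 1 — Angular frequency: ω = 2π·f = 2π·384 = 2413 rad/s.
Step 2 — Component impedances:
  R: Z = R = 242 Ω
  L: Z = jωL = j·2413·0.05 = 0 + j120.6 Ω
Step 3 — Series combination: Z_total = R + L = 242 + j120.6 Ω = 270.4∠26.5° Ω.

Z = 242 + j120.6 Ω = 270.4∠26.5° Ω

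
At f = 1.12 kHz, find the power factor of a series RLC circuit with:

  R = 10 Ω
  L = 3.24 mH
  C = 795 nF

Step 1 — Angular frequency: ω = 2π·f = 2π·1120 = 7037 rad/s.
Step 2 — Component impedances:
  R: Z = R = 10 Ω
  L: Z = jωL = j·7037·0.00324 = 0 + j22.8 Ω
  C: Z = 1/(jωC) = -j/(ω·C) = 0 - j178.7 Ω
Step 3 — Series combination: Z_total = R + L + C = 10 - j155.9 Ω = 156.3∠-86.3° Ω.
Step 4 — Power factor: PF = cos(φ) = Re(Z)/|Z| = 10/156.27 = 0.06399.
Step 5 — Type: Im(Z) = -155.9 ⇒ leading (phase φ = -86.3°).

PF = 0.06399 (leading, φ = -86.3°)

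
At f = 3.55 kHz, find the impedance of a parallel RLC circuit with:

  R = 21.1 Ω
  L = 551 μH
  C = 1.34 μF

Step 1 — Angular frequency: ω = 2π·f = 2π·3550 = 2.231e+04 rad/s.
Step 2 — Component impedances:
  R: Z = R = 21.1 Ω
  L: Z = jωL = j·2.231e+04·0.000551 = 0 + j12.29 Ω
  C: Z = 1/(jωC) = -j/(ω·C) = 0 - j33.46 Ω
Step 3 — Parallel combination: 1/Z_total = 1/R + 1/L + 1/C; Z_total = 9.68 + j10.51 Ω = 14.29∠47.4° Ω.

Z = 9.68 + j10.51 Ω = 14.29∠47.4° Ω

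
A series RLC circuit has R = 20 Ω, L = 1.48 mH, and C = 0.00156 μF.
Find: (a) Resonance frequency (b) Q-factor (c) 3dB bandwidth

Step 1 — Resonance: ω₀ = 1/√(LC) = 1/√(0.00148·1.56e-09) = 6.581e+05 rad/s.
Step 2 — f₀ = ω₀/(2π) = 1.047e+05 Hz.
Step 3 — Series Q: Q = ω₀L/R = 6.581e+05·0.00148/20 = 48.7.
Step 4 — Bandwidth: Δω = ω₀/Q = 1.351e+04 rad/s; BW = Δω/(2π) = 2151 Hz.

(a) f₀ = 1.047e+05 Hz  (b) Q = 48.7  (c) BW = 2151 Hz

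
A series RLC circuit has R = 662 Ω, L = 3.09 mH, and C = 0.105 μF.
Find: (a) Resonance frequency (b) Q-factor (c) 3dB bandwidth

Step 1 — Resonance: ω₀ = 1/√(LC) = 1/√(0.00309·1.05e-07) = 5.552e+04 rad/s.
Step 2 — f₀ = ω₀/(2π) = 8836 Hz.
Step 3 — Series Q: Q = ω₀L/R = 5.552e+04·0.00309/662 = 0.2591.
Step 4 — Bandwidth: Δω = ω₀/Q = 2.142e+05 rad/s; BW = Δω/(2π) = 3.41e+04 Hz.

(a) f₀ = 8836 Hz  (b) Q = 0.2591  (c) BW = 3.41e+04 Hz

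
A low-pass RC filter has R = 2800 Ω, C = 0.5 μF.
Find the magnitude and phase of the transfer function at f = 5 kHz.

Step 1 — Angular frequency: ω = 2π·5000 = 3.142e+04 rad/s.
Step 2 — Transfer function: H(jω) = 1/(1 + jωRC).
Step 3 — Denominator: 1 + jωRC = 1 + j·3.142e+04·2800·5e-07 = 1 + j43.98.
Step 4 — H = 0.0005167 - j0.02272.
Step 5 — Magnitude: |H| = 0.02273 (-32.9 dB); phase: φ = -88.7°.

|H| = 0.02273 (-32.9 dB), φ = -88.7°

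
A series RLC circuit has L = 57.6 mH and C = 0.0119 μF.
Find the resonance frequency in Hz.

Step 1 — Resonance condition Im(Z)=0 gives ω₀ = 1/√(LC).
Step 2 — ω₀ = 1/√(0.0576·1.19e-08) = 3.82e+04 rad/s.
Step 3 — f₀ = ω₀/(2π) = 6079 Hz.

f₀ = 6079 Hz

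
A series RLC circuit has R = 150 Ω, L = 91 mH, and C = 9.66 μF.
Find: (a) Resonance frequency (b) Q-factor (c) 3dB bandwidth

Step 1 — Resonance: ω₀ = 1/√(LC) = 1/√(0.091·9.66e-06) = 1067 rad/s.
Step 2 — f₀ = ω₀/(2π) = 169.8 Hz.
Step 3 — Series Q: Q = ω₀L/R = 1067·0.091/150 = 0.6471.
Step 4 — Bandwidth: Δω = ω₀/Q = 1648 rad/s; BW = Δω/(2π) = 262.3 Hz.

(a) f₀ = 169.8 Hz  (b) Q = 0.6471  (c) BW = 262.3 Hz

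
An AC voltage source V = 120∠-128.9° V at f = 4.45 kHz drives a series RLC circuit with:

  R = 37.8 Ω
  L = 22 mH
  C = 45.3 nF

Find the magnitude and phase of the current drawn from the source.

Step 1 — Angular frequency: ω = 2π·f = 2π·4450 = 2.796e+04 rad/s.
Step 2 — Component impedances:
  R: Z = R = 37.8 Ω
  L: Z = jωL = j·2.796e+04·0.022 = 0 + j615.1 Ω
  C: Z = 1/(jωC) = -j/(ω·C) = 0 - j789.5 Ω
Step 3 — Series combination: Z_total = R + L + C = 37.8 - j174.4 Ω = 178.4∠-77.8° Ω.
Step 4 — Source phasor: V = 120∠-128.9° V = -75.36 - j93.39 V.
Step 5 — Ohm's law: I = V / Z_total = (-75.36 - j93.39) / (37.8 - j174.4) = 0.422 - j0.5236 A.
Step 6 — Convert to polar: |I| = 0.6725 A, ∠I = -51.1°.

I = 0.6725∠-51.1° A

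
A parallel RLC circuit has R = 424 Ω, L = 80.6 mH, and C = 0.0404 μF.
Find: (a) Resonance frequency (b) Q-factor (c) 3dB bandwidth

Step 1 — Resonance: ω₀ = 1/√(LC) = 1/√(0.0806·4.04e-08) = 1.752e+04 rad/s.
Step 2 — f₀ = ω₀/(2π) = 2789 Hz.
Step 3 — Parallel Q: Q = R/(ω₀L) = 424/(1.752e+04·0.0806) = 0.3002.
Step 4 — Bandwidth: Δω = ω₀/Q = 5.838e+04 rad/s; BW = Δω/(2π) = 9291 Hz.

(a) f₀ = 2789 Hz  (b) Q = 0.3002  (c) BW = 9291 Hz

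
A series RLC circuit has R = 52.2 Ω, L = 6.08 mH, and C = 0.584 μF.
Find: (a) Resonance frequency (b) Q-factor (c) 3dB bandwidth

Step 1 — Resonance: ω₀ = 1/√(LC) = 1/√(0.00608·5.84e-07) = 1.678e+04 rad/s.
Step 2 — f₀ = ω₀/(2π) = 2671 Hz.
Step 3 — Series Q: Q = ω₀L/R = 1.678e+04·0.00608/52.2 = 1.955.
Step 4 — Bandwidth: Δω = ω₀/Q = 8586 rad/s; BW = Δω/(2π) = 1366 Hz.

(a) f₀ = 2671 Hz  (b) Q = 1.955  (c) BW = 1366 Hz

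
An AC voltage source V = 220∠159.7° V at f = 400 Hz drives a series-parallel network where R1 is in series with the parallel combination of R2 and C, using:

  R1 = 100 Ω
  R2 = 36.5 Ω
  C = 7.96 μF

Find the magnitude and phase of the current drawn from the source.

Step 1 — Angular frequency: ω = 2π·f = 2π·400 = 2513 rad/s.
Step 2 — Component impedances:
  R1: Z = R = 100 Ω
  R2: Z = R = 36.5 Ω
  C: Z = 1/(jωC) = -j/(ω·C) = 0 - j49.99 Ω
Step 3 — Parallel branch: R2 || C = 1/(1/R2 + 1/C) = 23.81 - j17.38 Ω.
Step 4 — Series with R1: Z_total = R1 + (R2 || C) = 123.8 - j17.38 Ω = 125∠-8.0° Ω.
Step 5 — Source phasor: V = 220∠159.7° V = -206.3 + j76.33 V.
Step 6 — Ohm's law: I = V / Z_total = (-206.3 + j76.33) / (123.8 - j17.38) = -1.719 + j0.3751 A.
Step 7 — Convert to polar: |I| = 1.76 A, ∠I = 167.7°.

I = 1.76∠167.7° A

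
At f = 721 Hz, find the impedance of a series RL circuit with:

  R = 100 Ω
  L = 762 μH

Step 1 — Angular frequency: ω = 2π·f = 2π·721 = 4530 rad/s.
Step 2 — Component impedances:
  R: Z = R = 100 Ω
  L: Z = jωL = j·4530·0.000762 = 0 + j3.452 Ω
Step 3 — Series combination: Z_total = R + L = 100 + j3.452 Ω = 100.1∠2.0° Ω.

Z = 100 + j3.452 Ω = 100.1∠2.0° Ω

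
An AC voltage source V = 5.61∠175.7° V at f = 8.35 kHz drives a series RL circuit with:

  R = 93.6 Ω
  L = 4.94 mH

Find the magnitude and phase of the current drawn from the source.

Step 1 — Angular frequency: ω = 2π·f = 2π·8350 = 5.246e+04 rad/s.
Step 2 — Component impedances:
  R: Z = R = 93.6 Ω
  L: Z = jωL = j·5.246e+04·0.00494 = 0 + j259.2 Ω
Step 3 — Series combination: Z_total = R + L = 93.6 + j259.2 Ω = 275.6∠70.1° Ω.
Step 4 — Source phasor: V = 5.61∠175.7° V = -5.594 + j0.4206 V.
Step 5 — Ohm's law: I = V / Z_total = (-5.594 + j0.4206) / (93.6 + j259.2) = -0.00546 + j0.01961 A.
Step 6 — Convert to polar: |I| = 0.02036 A, ∠I = 105.6°.

I = 0.02036∠105.6° A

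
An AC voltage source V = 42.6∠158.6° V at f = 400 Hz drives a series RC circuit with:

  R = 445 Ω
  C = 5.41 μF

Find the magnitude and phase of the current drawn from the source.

Step 1 — Angular frequency: ω = 2π·f = 2π·400 = 2513 rad/s.
Step 2 — Component impedances:
  R: Z = R = 445 Ω
  C: Z = 1/(jωC) = -j/(ω·C) = 0 - j73.55 Ω
Step 3 — Series combination: Z_total = R + C = 445 - j73.55 Ω = 451∠-9.4° Ω.
Step 4 — Source phasor: V = 42.6∠158.6° V = -39.66 + j15.54 V.
Step 5 — Ohm's law: I = V / Z_total = (-39.66 + j15.54) / (445 - j73.55) = -0.09238 + j0.01966 A.
Step 6 — Convert to polar: |I| = 0.09445 A, ∠I = 168.0°.

I = 0.09445∠168.0° A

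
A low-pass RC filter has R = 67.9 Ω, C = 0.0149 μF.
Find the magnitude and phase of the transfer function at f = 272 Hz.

Step 1 — Angular frequency: ω = 2π·272 = 1709 rad/s.
Step 2 — Transfer function: H(jω) = 1/(1 + jωRC).
Step 3 — Denominator: 1 + jωRC = 1 + j·1709·67.9·1.49e-08 = 1 + j0.001729.
Step 4 — H = 1 - j0.001729.
Step 5 — Magnitude: |H| = 1 (-0.0 dB); phase: φ = -0.1°.

|H| = 1 (-0.0 dB), φ = -0.1°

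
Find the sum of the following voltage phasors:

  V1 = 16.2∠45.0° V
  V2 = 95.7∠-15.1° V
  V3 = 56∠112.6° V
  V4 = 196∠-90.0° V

Step 1 — Convert each phasor to rectangular form:
  V1 = 16.2·(cos(45.0°) + j·sin(45.0°)) = 11.46 + j11.46 V
  V2 = 95.7·(cos(-15.1°) + j·sin(-15.1°)) = 92.4 - j24.93 V
  V3 = 56·(cos(112.6°) + j·sin(112.6°)) = -21.52 + j51.7 V
  V4 = 196·(cos(-90.0°) + j·sin(-90.0°)) = 0 - j196 V
Step 2 — Sum components: V_total = 82.33 - j157.8 V.
Step 3 — Convert to polar: |V_total| = 178 V, ∠V_total = -62.4°.

V_total = 178∠-62.4° V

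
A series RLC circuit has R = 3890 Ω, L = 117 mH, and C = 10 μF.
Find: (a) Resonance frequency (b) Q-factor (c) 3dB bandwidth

Step 1 — Resonance condition Im(Z)=0 gives ω₀ = 1/√(LC).
Step 2 — ω₀ = 1/√(0.117·1e-05) = 924.5 rad/s.
Step 3 — f₀ = ω₀/(2π) = 147.1 Hz.
Step 4 — Series Q: Q = ω₀L/R = 924.5·0.117/3890 = 0.02781.
Step 5 — 3dB bandwidth: Δω = ω₀/Q = 3.325e+04 rad/s; BW = Δω/(2π) = 5292 Hz.

(a) f₀ = 147.1 Hz  (b) Q = 0.02781  (c) BW = 5292 Hz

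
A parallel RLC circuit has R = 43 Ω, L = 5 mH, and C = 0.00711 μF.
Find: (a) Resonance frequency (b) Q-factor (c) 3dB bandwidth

Step 1 — Resonance: ω₀ = 1/√(LC) = 1/√(0.005·7.11e-09) = 1.677e+05 rad/s.
Step 2 — f₀ = ω₀/(2π) = 2.669e+04 Hz.
Step 3 — Parallel Q: Q = R/(ω₀L) = 43/(1.677e+05·0.005) = 0.05128.
Step 4 — Bandwidth: Δω = ω₀/Q = 3.271e+06 rad/s; BW = Δω/(2π) = 5.206e+05 Hz.

(a) f₀ = 2.669e+04 Hz  (b) Q = 0.05128  (c) BW = 5.206e+05 Hz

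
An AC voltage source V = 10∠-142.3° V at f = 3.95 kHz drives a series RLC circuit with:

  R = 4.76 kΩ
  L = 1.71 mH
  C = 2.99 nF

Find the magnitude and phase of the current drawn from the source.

Step 1 — Angular frequency: ω = 2π·f = 2π·3950 = 2.482e+04 rad/s.
Step 2 — Component impedances:
  R: Z = R = 4760 Ω
  L: Z = jωL = j·2.482e+04·0.00171 = 0 + j42.44 Ω
  C: Z = 1/(jωC) = -j/(ω·C) = 0 - j1.348e+04 Ω
Step 3 — Series combination: Z_total = R + L + C = 4760 - j1.343e+04 Ω = 1.425e+04∠-70.5° Ω.
Step 4 — Source phasor: V = 10∠-142.3° V = -7.912 - j6.115 V.
Step 5 — Ohm's law: I = V / Z_total = (-7.912 - j6.115) / (4760 - j1.343e+04) = 0.000219 - j0.0006666 A.
Step 6 — Convert to polar: |I| = 0.0007017 A, ∠I = -71.8°.

I = 0.0007017∠-71.8° A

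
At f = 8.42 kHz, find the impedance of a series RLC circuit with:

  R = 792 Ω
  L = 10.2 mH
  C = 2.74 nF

Step 1 — Angular frequency: ω = 2π·f = 2π·8420 = 5.29e+04 rad/s.
Step 2 — Component impedances:
  R: Z = R = 792 Ω
  L: Z = jωL = j·5.29e+04·0.0102 = 0 + j539.6 Ω
  C: Z = 1/(jωC) = -j/(ω·C) = 0 - j6899 Ω
Step 3 — Series combination: Z_total = R + L + C = 792 - j6359 Ω = 6408∠-82.9° Ω.

Z = 792 - j6359 Ω = 6408∠-82.9° Ω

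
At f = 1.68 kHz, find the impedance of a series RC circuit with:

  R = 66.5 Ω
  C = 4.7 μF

Step 1 — Angular frequency: ω = 2π·f = 2π·1680 = 1.056e+04 rad/s.
Step 2 — Component impedances:
  R: Z = R = 66.5 Ω
  C: Z = 1/(jωC) = -j/(ω·C) = 0 - j20.16 Ω
Step 3 — Series combination: Z_total = R + C = 66.5 - j20.16 Ω = 69.49∠-16.9° Ω.

Z = 66.5 - j20.16 Ω = 69.49∠-16.9° Ω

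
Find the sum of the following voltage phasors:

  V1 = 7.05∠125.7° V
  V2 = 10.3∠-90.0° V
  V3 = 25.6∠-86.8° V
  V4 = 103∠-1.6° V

Step 1 — Convert each phasor to rectangular form:
  V1 = 7.05·(cos(125.7°) + j·sin(125.7°)) = -4.114 + j5.725 V
  V2 = 10.3·(cos(-90.0°) + j·sin(-90.0°)) = 0 - j10.3 V
  V3 = 25.6·(cos(-86.8°) + j·sin(-86.8°)) = 1.429 - j25.56 V
  V4 = 103·(cos(-1.6°) + j·sin(-1.6°)) = 103 - j2.876 V
Step 2 — Sum components: V_total = 100.3 - j33.01 V.
Step 3 — Convert to polar: |V_total| = 105.6 V, ∠V_total = -18.2°.

V_total = 105.6∠-18.2° V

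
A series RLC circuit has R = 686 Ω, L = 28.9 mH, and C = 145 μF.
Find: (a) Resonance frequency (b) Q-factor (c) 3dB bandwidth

Step 1 — Resonance: ω₀ = 1/√(LC) = 1/√(0.0289·0.000145) = 488.5 rad/s.
Step 2 — f₀ = ω₀/(2π) = 77.75 Hz.
Step 3 — Series Q: Q = ω₀L/R = 488.5·0.0289/686 = 0.02058.
Step 4 — Bandwidth: Δω = ω₀/Q = 2.374e+04 rad/s; BW = Δω/(2π) = 3778 Hz.

(a) f₀ = 77.75 Hz  (b) Q = 0.02058  (c) BW = 3778 Hz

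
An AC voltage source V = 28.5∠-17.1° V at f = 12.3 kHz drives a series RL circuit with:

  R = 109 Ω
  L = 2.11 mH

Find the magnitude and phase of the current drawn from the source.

Step 1 — Angular frequency: ω = 2π·f = 2π·1.23e+04 = 7.728e+04 rad/s.
Step 2 — Component impedances:
  R: Z = R = 109 Ω
  L: Z = jωL = j·7.728e+04·0.00211 = 0 + j163.1 Ω
Step 3 — Series combination: Z_total = R + L = 109 + j163.1 Ω = 196.1∠56.2° Ω.
Step 4 — Source phasor: V = 28.5∠-17.1° V = 27.24 - j8.38 V.
Step 5 — Ohm's law: I = V / Z_total = (27.24 - j8.38) / (109 + j163.1) = 0.04166 - j0.1392 A.
Step 6 — Convert to polar: |I| = 0.1453 A, ∠I = -73.3°.

I = 0.1453∠-73.3° A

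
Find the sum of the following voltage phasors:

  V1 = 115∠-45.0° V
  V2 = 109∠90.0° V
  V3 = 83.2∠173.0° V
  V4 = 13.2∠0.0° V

Step 1 — Convert each phasor to rectangular form:
  V1 = 115·(cos(-45.0°) + j·sin(-45.0°)) = 81.32 - j81.32 V
  V2 = 109·(cos(90.0°) + j·sin(90.0°)) = 0 + j109 V
  V3 = 83.2·(cos(173.0°) + j·sin(173.0°)) = -82.58 + j10.14 V
  V4 = 13.2·(cos(0.0°) + j·sin(0.0°)) = 13.2 V
Step 2 — Sum components: V_total = 11.94 + j37.82 V.
Step 3 — Convert to polar: |V_total| = 39.66 V, ∠V_total = 72.5°.

V_total = 39.66∠72.5° V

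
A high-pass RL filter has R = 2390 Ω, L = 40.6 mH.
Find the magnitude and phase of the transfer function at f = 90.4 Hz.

Step 1 — Angular frequency: ω = 2π·90.4 = 568 rad/s.
Step 2 — Transfer function: H(jω) = jωL/(R + jωL).
Step 3 — Numerator jωL = j·23.06; denominator R + jωL = 2390 + j23.06.
Step 4 — H = 9.309e-05 + j0.009648.
Step 5 — Magnitude: |H| = 0.009648 (-40.3 dB); phase: φ = 89.4°.

|H| = 0.009648 (-40.3 dB), φ = 89.4°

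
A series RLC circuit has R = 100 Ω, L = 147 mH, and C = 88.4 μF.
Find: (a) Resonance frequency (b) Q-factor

Step 1 — Resonance condition Im(Z)=0 gives ω₀ = 1/√(LC).
Step 2 — ω₀ = 1/√(0.147·8.84e-05) = 277.4 rad/s.
Step 3 — f₀ = ω₀/(2π) = 44.15 Hz.
Step 4 — Series Q: Q = ω₀L/R = 277.4·0.147/100 = 0.4078.

(a) f₀ = 44.15 Hz  (b) Q = 0.4078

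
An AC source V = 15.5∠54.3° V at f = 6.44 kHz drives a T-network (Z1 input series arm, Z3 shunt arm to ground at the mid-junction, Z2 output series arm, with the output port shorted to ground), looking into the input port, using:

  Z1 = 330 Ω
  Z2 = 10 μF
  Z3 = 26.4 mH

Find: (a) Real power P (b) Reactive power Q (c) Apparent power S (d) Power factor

Step 1 — Angular frequency: ω = 2π·f = 2π·6440 = 4.046e+04 rad/s.
Step 2 — Component impedances:
  Z1: Z = R = 330 Ω
  Z2: Z = 1/(jωC) = -j/(ω·C) = 0 - j2.471 Ω
  Z3: Z = jωL = j·4.046e+04·0.0264 = 0 + j1068 Ω
Step 3 — With the output port shorted to ground, the output series arm Z2 runs from the junction to ground; the shunt arm Z3 also runs from the junction to ground. They appear in parallel: Z3 || Z2 = 0 - j2.477 Ω.
Step 4 — Series with input arm Z1: Z_in = Z1 + (Z3 || Z2) = 330 - j2.477 Ω = 330∠-0.4° Ω.
Step 5 — Source phasor: V = 15.5∠54.3° V = 9.045 + j12.59 V.
Step 6 — Current: I = V / Z = 0.02712 + j0.03835 A = 0.04697∠54.7° A.
Step 7 — Complex power: S = V·I* = 0.728 - j0.005465 VA.
Step 8 — Real power: P = Re(S) = 0.728 W.
Step 9 — Reactive power: Q = Im(S) = -0.005465 VAR.
Step 10 — Apparent power: |S| = 0.728 VA.
Step 11 — Power factor: PF = P/|S| = 1 (leading).

(a) P = 0.728 W  (b) Q = -0.005465 VAR  (c) S = 0.728 VA  (d) PF = 1 (leading)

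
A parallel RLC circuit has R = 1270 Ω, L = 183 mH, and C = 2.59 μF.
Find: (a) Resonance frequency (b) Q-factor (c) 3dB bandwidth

Step 1 — Resonance: ω₀ = 1/√(LC) = 1/√(0.183·2.59e-06) = 1453 rad/s.
Step 2 — f₀ = ω₀/(2π) = 231.2 Hz.
Step 3 — Parallel Q: Q = R/(ω₀L) = 1270/(1453·0.183) = 4.778.
Step 4 — Bandwidth: Δω = ω₀/Q = 304 rad/s; BW = Δω/(2π) = 48.39 Hz.

(a) f₀ = 231.2 Hz  (b) Q = 4.778  (c) BW = 48.39 Hz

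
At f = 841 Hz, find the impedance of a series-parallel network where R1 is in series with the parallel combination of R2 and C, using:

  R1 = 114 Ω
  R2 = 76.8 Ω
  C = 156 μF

Step 1 — Angular frequency: ω = 2π·f = 2π·841 = 5284 rad/s.
Step 2 — Component impedances:
  R1: Z = R = 114 Ω
  R2: Z = R = 76.8 Ω
  C: Z = 1/(jωC) = -j/(ω·C) = 0 - j1.213 Ω
Step 3 — Parallel branch: R2 || C = 1/(1/R2 + 1/C) = 0.01916 - j1.213 Ω.
Step 4 — Series with R1: Z_total = R1 + (R2 || C) = 114 - j1.213 Ω = 114∠-0.6° Ω.

Z = 114 - j1.213 Ω = 114∠-0.6° Ω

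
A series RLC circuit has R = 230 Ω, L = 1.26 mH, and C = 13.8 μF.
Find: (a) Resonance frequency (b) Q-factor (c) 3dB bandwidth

Step 1 — Resonance: ω₀ = 1/√(LC) = 1/√(0.00126·1.38e-05) = 7584 rad/s.
Step 2 — f₀ = ω₀/(2π) = 1207 Hz.
Step 3 — Series Q: Q = ω₀L/R = 7584·0.00126/230 = 0.04154.
Step 4 — Bandwidth: Δω = ω₀/Q = 1.825e+05 rad/s; BW = Δω/(2π) = 2.905e+04 Hz.

(a) f₀ = 1207 Hz  (b) Q = 0.04154  (c) BW = 2.905e+04 Hz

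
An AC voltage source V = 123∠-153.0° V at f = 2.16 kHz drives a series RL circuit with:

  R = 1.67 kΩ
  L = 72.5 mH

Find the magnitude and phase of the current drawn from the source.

Step 1 — Angular frequency: ω = 2π·f = 2π·2160 = 1.357e+04 rad/s.
Step 2 — Component impedances:
  R: Z = R = 1670 Ω
  L: Z = jωL = j·1.357e+04·0.0725 = 0 + j983.9 Ω
Step 3 — Series combination: Z_total = R + L = 1670 + j983.9 Ω = 1938∠30.5° Ω.
Step 4 — Source phasor: V = 123∠-153.0° V = -109.6 - j55.84 V.
Step 5 — Ohm's law: I = V / Z_total = (-109.6 - j55.84) / (1670 + j983.9) = -0.06334 + j0.003881 A.
Step 6 — Convert to polar: |I| = 0.06346 A, ∠I = 176.5°.

I = 0.06346∠176.5° A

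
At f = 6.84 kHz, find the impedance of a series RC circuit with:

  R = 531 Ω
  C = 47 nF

Step 1 — Angular frequency: ω = 2π·f = 2π·6840 = 4.298e+04 rad/s.
Step 2 — Component impedances:
  R: Z = R = 531 Ω
  C: Z = 1/(jωC) = -j/(ω·C) = 0 - j495.1 Ω
Step 3 — Series combination: Z_total = R + C = 531 - j495.1 Ω = 726∠-43.0° Ω.

Z = 531 - j495.1 Ω = 726∠-43.0° Ω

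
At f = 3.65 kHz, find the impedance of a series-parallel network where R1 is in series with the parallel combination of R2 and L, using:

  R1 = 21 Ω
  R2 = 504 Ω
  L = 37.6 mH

Step 1 — Angular frequency: ω = 2π·f = 2π·3650 = 2.293e+04 rad/s.
Step 2 — Component impedances:
  R1: Z = R = 21 Ω
  R2: Z = R = 504 Ω
  L: Z = jωL = j·2.293e+04·0.0376 = 0 + j862.3 Ω
Step 3 — Parallel branch: R2 || L = 1/(1/R2 + 1/L) = 375.7 + j219.6 Ω.
Step 4 — Series with R1: Z_total = R1 + (R2 || L) = 396.7 + j219.6 Ω = 453.4∠29.0° Ω.

Z = 396.7 + j219.6 Ω = 453.4∠29.0° Ω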